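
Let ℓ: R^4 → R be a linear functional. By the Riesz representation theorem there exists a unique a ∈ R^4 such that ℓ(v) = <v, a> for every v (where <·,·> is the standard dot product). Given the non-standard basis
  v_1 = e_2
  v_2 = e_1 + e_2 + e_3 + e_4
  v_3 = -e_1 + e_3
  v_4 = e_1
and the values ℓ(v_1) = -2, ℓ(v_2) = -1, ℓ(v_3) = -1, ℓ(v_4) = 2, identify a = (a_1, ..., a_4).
a = (2, -2, 1, -2)

Write a = (a_1, ..., a_4) in the standard basis. For each basis vector v_i, ℓ(v_i) = <v_i, a> is a linear equation in the a_j's. Collect the n equations into a matrix system V a = ℓ, where row i of V is v_i (expressed in the standard basis). Since V is invertible (lower-triangular with 1s on the diagonal, up to permutation), solve by back-substitution:
  V =
[[0, 1, 0, 0],
 [1, 1, 1, 1],
 [-1, 0, 1, 0],
 [1, 0, 0, 0]]
  V a = (-2, -1, -1, 2)
Solving gives a = (2, -2, 1, -2).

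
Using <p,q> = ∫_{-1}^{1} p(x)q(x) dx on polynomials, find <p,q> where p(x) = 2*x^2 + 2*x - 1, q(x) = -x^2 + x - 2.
<p,q> = 38/15

Expand the product: p(x)·q(x) = -2*x^4 - x^2 - 5*x + 2.
∫_{-1}^{1} of each monomial x^k gives [2/(k+1) if k even, 0 if k odd]. Integrating term-by-term (or equivalently evaluating the antiderivative F(x) = -2*x^5/5 - x^3/3 - 5*x^2/2 + 2*x at the endpoints):
  F(1) − F(−1) = -37/30 − (-113/30) = 38/15.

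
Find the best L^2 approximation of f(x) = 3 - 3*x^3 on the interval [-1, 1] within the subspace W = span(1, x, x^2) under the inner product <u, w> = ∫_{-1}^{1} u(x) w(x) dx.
g(x) = 3 - 9*x/5

The best approximation g ∈ W is the orthogonal projection of f onto W. Writing g = a_0 + a_1 x + a_2 x^2, the coefficients solve the normal equations G · a = b where
  G_{ij} = <φ_i, φ_j> and b_i = <f, φ_i>, with φ_0 = 1, φ_1 = x, φ_2 = x^2.
G =
  [2, 0, 2/3]
  [0, 2/3, 0]
  [2/3, 0, 2/5],
b = (6, -6/5, 2).
Solving gives a_0 = 3, a_1 = -9/5, a_2 = 0, so
  g(x) = 3 - 9*x/5.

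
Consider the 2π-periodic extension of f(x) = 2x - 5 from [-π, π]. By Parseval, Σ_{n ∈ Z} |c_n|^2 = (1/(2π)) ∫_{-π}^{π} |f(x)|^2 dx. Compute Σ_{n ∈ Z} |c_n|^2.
Σ |c_n|^2 = 4π^2/3 + 25

Expand and integrate term by term over [-π, π]:
  ∫ (2x)^2 dx = 4·(2π^3/3); ∫ 2·2·(-5)·x dx = 0 (odd integrand); ∫ (-5)^2 dx = 25·2π.
So (1/(2π)) ∫_{-π}^{π} (2x - 5)^2 dx = 4π^2/3 + 25 = 4π^2/3 + 25.
Parseval ⇒ Σ |c_n|^2 = 4π^2/3 + 25.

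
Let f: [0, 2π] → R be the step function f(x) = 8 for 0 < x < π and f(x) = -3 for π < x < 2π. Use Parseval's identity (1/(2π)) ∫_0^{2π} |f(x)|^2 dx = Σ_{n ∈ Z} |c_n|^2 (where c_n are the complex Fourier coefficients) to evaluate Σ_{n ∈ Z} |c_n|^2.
Σ |c_n|^2 = 73/2

Parseval equates the L^2 energy of f (normalised by 1/(2π)) with the ℓ^2 sum of its Fourier coefficients: (1/(2π)) ∫_0^{2π} |f|^2 = Σ |c_n|^2.
Compute the left side: (1/(2π)) [∫_0^π 8^2 dx + ∫_π^{2π} (-3)^2 dx] = (1/(2π)) · (64π + 9π) = (64 + 9)/2 = 73/2.
So Σ_{n ∈ Z} |c_n|^2 = 73/2.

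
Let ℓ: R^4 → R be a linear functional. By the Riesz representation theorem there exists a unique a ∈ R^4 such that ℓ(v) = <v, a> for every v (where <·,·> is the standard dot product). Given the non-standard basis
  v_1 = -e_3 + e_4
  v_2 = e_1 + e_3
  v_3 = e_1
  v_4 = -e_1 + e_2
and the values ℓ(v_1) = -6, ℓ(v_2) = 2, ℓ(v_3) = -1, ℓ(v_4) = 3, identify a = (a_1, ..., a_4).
a = (-1, 2, 3, -3)

Write a = (a_1, ..., a_4) in the standard basis. For each basis vector v_i, ℓ(v_i) = <v_i, a> is a linear equation in the a_j's. Collect the n equations into a matrix system V a = ℓ, where row i of V is v_i (expressed in the standard basis). Since V is invertible (lower-triangular with 1s on the diagonal, up to permutation), solve by back-substitution:
  V =
[[0, 0, -1, 1],
 [1, 0, 1, 0],
 [1, 0, 0, 0],
 [-1, 1, 0, 0]]
  V a = (-6, 2, -1, 3)
Solving gives a = (-1, 2, 3, -3).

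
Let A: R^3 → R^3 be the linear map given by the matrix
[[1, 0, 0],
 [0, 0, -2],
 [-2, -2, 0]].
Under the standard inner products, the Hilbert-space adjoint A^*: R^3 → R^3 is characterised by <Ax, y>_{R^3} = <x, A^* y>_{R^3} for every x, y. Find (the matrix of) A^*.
A^* = A^T =
[[1, 0, -2],
 [0, 0, -2],
 [0, -2, 0]]

For real matrices with standard dot products, the defining identity <Ax, y> = <x, A^* y> gives (Ax)^T y = x^T (A^*) y, i.e. x^T A^T y = x^T (A^*) y. Since this holds for all x, y, we must have A^* = A^T. Therefore
A^* =
[[1, 0, -2],
 [0, 0, -2],
 [0, -2, 0]].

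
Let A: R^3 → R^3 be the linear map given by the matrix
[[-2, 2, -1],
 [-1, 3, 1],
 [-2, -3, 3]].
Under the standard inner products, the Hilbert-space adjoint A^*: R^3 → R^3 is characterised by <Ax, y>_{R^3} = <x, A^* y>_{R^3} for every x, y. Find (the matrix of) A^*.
A^* = A^T =
[[-2, -1, -2],
 [2, 3, -3],
 [-1, 1, 3]]

For real matrices with standard dot products, the defining identity <Ax, y> = <x, A^* y> gives (Ax)^T y = x^T (A^*) y, i.e. x^T A^T y = x^T (A^*) y. Since this holds for all x, y, we must have A^* = A^T. Therefore
A^* =
[[-2, -1, -2],
 [2, 3, -3],
 [-1, 1, 3]].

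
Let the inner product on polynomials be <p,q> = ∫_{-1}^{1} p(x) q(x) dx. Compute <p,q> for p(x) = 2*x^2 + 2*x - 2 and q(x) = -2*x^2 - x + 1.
<p,q> = -44/15

Expand the product: p(x)·q(x) = -4*x^4 - 6*x^3 + 4*x^2 + 4*x - 2.
∫_{-1}^{1} of each monomial x^k gives [2/(k+1) if k even, 0 if k odd]. Integrating term-by-term (or equivalently evaluating the antiderivative F(x) = -4*x^5/5 - 3*x^4/2 + 4*x^3/3 + 2*x^2 - 2*x at the endpoints):
  F(1) − F(−1) = -29/30 − (59/30) = -44/15.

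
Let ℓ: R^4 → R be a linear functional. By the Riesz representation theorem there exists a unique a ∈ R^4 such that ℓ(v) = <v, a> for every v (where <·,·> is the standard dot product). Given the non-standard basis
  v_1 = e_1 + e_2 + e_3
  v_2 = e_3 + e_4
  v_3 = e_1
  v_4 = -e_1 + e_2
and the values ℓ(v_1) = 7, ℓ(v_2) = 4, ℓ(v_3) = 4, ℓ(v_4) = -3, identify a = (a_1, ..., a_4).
a = (4, 1, 2, 2)

Write a = (a_1, ..., a_4) in the standard basis. For each basis vector v_i, ℓ(v_i) = <v_i, a> is a linear equation in the a_j's. Collect the n equations into a matrix system V a = ℓ, where row i of V is v_i (expressed in the standard basis). Since V is invertible (lower-triangular with 1s on the diagonal, up to permutation), solve by back-substitution:
  V =
[[1, 1, 1, 0],
 [0, 0, 1, 1],
 [1, 0, 0, 0],
 [-1, 1, 0, 0]]
  V a = (7, 4, 4, -3)
Solving gives a = (4, 1, 2, 2).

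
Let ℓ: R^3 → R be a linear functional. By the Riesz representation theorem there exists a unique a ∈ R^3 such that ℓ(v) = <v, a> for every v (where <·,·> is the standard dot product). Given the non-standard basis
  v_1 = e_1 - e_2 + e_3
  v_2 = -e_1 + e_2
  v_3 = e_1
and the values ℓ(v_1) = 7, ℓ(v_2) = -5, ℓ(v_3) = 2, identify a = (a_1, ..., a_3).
a = (2, -3, 2)

Write a = (a_1, ..., a_3) in the standard basis. For each basis vector v_i, ℓ(v_i) = <v_i, a> is a linear equation in the a_j's. Collect the n equations into a matrix system V a = ℓ, where row i of V is v_i (expressed in the standard basis). Since V is invertible (lower-triangular with 1s on the diagonal, up to permutation), solve by back-substitution:
  V =
[[1, -1, 1],
 [-1, 1, 0],
 [1, 0, 0]]
  V a = (7, -5, 2)
Solving gives a = (2, -3, 2).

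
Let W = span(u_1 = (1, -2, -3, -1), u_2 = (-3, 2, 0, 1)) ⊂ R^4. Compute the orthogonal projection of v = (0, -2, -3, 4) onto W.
proj_W(v) = (-45/73, -54/73, -189/73, -27/73)

Set up U = [u_1 | ... | u_2] ∈ R^(4×2). The projector onto W = col(U) is P = U (U^T U)^(-1) U^T.
Compute U^T U =
  [15, -8]
  [-8, 14],
and U^T v = (9, 0).
Solve U^T U · c = U^T v for the coefficients: c = (63/73, 36/73). The projection is proj_W(v) = U c.
Check: (v - proj_W(v)) · u_1 = 0  (should be 0).
Check: (v - proj_W(v)) · u_2 = 0  (should be 0).
Result: proj_W(v) = (-45/73, -54/73, -189/73, -27/73).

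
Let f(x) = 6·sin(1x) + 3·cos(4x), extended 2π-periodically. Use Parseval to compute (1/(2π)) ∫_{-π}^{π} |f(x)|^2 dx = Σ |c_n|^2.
Σ |c_n|^2 = 45/2

Expand |f|^2 and use orthogonality of {sin(nx), cos(mx)} on [-π, π]:
  ∫_{-π}^{π} sin(nx)^2 dx = π, ∫ cos(mx)^2 dx = π, and cross terms integrate to 0.
So ∫_{-π}^{π} f(x)^2 dx = 6^2 · π + 3^2 · π = (36 + 9)π.
Divide by 2π: (36 + 9)/2 = 45/2.
By Parseval, this equals Σ |c_n|^2.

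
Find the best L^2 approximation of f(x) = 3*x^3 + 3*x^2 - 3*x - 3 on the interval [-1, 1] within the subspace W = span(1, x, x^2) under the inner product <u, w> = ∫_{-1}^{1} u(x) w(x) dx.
g(x) = 3*x^2 - 6*x/5 - 3

The best approximation g ∈ W is the orthogonal projection of f onto W. Writing g = a_0 + a_1 x + a_2 x^2, the coefficients solve the normal equations G · a = b where
  G_{ij} = <φ_i, φ_j> and b_i = <f, φ_i>, with φ_0 = 1, φ_1 = x, φ_2 = x^2.
G =
  [2, 0, 2/3]
  [0, 2/3, 0]
  [2/3, 0, 2/5],
b = (-4, -4/5, -4/5).
Solving gives a_0 = -3, a_1 = -6/5, a_2 = 3, so
  g(x) = 3*x^2 - 6*x/5 - 3.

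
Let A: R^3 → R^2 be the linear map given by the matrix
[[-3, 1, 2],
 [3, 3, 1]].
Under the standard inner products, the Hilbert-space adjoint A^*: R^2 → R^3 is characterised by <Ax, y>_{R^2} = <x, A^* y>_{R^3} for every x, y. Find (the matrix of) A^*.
A^* = A^T =
[[-3, 3],
 [1, 3],
 [2, 1]]

For real matrices with standard dot products, the defining identity <Ax, y> = <x, A^* y> gives (Ax)^T y = x^T (A^*) y, i.e. x^T A^T y = x^T (A^*) y. Since this holds for all x, y, we must have A^* = A^T. Therefore
A^* =
[[-3, 3],
 [1, 3],
 [2, 1]].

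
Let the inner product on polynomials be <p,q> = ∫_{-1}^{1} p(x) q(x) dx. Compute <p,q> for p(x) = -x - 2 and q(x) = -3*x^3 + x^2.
<p,q> = -2/15

Expand the product: p(x)·q(x) = 3*x^4 + 5*x^3 - 2*x^2.
∫_{-1}^{1} of each monomial x^k gives [2/(k+1) if k even, 0 if k odd]. Integrating term-by-term (or equivalently evaluating the antiderivative F(x) = 3*x^5/5 + 5*x^4/4 - 2*x^3/3 at the endpoints):
  F(1) − F(−1) = 71/60 − (79/60) = -2/15.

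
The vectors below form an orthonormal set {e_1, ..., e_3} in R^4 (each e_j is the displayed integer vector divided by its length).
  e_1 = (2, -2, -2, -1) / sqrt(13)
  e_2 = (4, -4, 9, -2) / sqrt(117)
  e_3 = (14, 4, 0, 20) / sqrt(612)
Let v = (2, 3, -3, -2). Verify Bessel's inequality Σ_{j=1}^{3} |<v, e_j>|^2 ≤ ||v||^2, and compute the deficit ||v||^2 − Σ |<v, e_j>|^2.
Σ |<v, e_j>|^2 = 9; ||v||^2 = 26; deficit = 17

Write each e_j = u_j / sqrt(<u_j, u_j>) where u_j is the displayed integer vector. Then <v, e_j> = <v, u_j> / sqrt(<u_j, u_j>), so |<v, e_j>|^2 = <v, u_j>^2 / <u_j, u_j>.
Coefficients: <v, e_1> = 6/sqrt(13), <v, e_2> = -27/sqrt(117), <v, e_3> = 0/sqrt(612).
Square and sum: Σ |<v, e_j>|^2 = 9.
Compute ||v||^2 = v·v = 26.
Deficit = 26 − 9 = 17 ≥ 0, confirming Bessel's inequality. (The deficit equals ||v − Σ <v,e_j> e_j||^2, the squared distance from v to span{e_j}.)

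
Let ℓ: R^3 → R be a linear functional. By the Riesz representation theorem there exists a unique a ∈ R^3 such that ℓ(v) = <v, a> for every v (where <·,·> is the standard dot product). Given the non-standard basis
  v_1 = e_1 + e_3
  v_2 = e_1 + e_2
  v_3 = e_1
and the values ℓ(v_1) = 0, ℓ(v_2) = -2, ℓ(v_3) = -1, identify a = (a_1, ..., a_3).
a = (-1, -1, 1)

Write a = (a_1, ..., a_3) in the standard basis. For each basis vector v_i, ℓ(v_i) = <v_i, a> is a linear equation in the a_j's. Collect the n equations into a matrix system V a = ℓ, where row i of V is v_i (expressed in the standard basis). Since V is invertible (lower-triangular with 1s on the diagonal, up to permutation), solve by back-substitution:
  V =
[[1, 0, 1],
 [1, 1, 0],
 [1, 0, 0]]
  V a = (0, -2, -1)
Solving gives a = (-1, -1, 1).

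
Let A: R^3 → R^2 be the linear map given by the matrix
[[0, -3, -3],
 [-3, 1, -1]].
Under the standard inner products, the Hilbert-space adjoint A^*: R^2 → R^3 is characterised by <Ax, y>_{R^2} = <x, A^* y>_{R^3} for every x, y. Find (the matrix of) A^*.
A^* = A^T =
[[0, -3],
 [-3, 1],
 [-3, -1]]

For real matrices with standard dot products, the defining identity <Ax, y> = <x, A^* y> gives (Ax)^T y = x^T (A^*) y, i.e. x^T A^T y = x^T (A^*) y. Since this holds for all x, y, we must have A^* = A^T. Therefore
A^* =
[[0, -3],
 [-3, 1],
 [-3, -1]].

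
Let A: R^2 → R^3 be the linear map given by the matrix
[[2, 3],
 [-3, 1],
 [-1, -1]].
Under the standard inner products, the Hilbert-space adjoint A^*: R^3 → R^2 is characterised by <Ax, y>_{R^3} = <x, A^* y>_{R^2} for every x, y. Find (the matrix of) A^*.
A^* = A^T =
[[2, -3, -1],
 [3, 1, -1]]

For real matrices with standard dot products, the defining identity <Ax, y> = <x, A^* y> gives (Ax)^T y = x^T (A^*) y, i.e. x^T A^T y = x^T (A^*) y. Since this holds for all x, y, we must have A^* = A^T. Therefore
A^* =
[[2, -3, -1],
 [3, 1, -1]].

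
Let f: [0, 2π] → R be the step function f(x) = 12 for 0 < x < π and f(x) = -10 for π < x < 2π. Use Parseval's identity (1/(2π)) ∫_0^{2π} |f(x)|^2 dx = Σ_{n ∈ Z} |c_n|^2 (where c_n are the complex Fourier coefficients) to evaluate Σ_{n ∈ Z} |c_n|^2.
Σ |c_n|^2 = 122

Parseval equates the L^2 energy of f (normalised by 1/(2π)) with the ℓ^2 sum of its Fourier coefficients: (1/(2π)) ∫_0^{2π} |f|^2 = Σ |c_n|^2.
Compute the left side: (1/(2π)) [∫_0^π 12^2 dx + ∫_π^{2π} (-10)^2 dx] = (1/(2π)) · (144π + 100π) = (144 + 100)/2 = 122.
So Σ_{n ∈ Z} |c_n|^2 = 122.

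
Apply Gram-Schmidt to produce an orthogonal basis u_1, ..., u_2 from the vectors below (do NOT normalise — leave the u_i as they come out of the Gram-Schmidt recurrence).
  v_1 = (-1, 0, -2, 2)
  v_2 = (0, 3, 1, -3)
Orthogonal basis:
  u_1 = (-1, 0, -2, 2)
  u_2 = (-8/9, 3, -7/9, -11/9)

Apply the Gram-Schmidt recurrence
  u_1 = v_1
  u_i = v_i − Σ_{j<i} ((v_i · u_j) / (u_j · u_j)) · u_j.

Step by step this gives:
  u_1 = (-1, 0, -2, 2)
  u_2 = (-8/9, 3, -7/9, -11/9)

Orthogonality check:
  u_2 · u_1 = 0 (should be 0)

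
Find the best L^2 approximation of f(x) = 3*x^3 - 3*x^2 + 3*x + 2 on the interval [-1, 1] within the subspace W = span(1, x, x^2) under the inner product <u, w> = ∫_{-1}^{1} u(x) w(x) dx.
g(x) = -3*x^2 + 24*x/5 + 2

The best approximation g ∈ W is the orthogonal projection of f onto W. Writing g = a_0 + a_1 x + a_2 x^2, the coefficients solve the normal equations G · a = b where
  G_{ij} = <φ_i, φ_j> and b_i = <f, φ_i>, with φ_0 = 1, φ_1 = x, φ_2 = x^2.
G =
  [2, 0, 2/3]
  [0, 2/3, 0]
  [2/3, 0, 2/5],
b = (2, 16/5, 2/15).
Solving gives a_0 = 2, a_1 = 24/5, a_2 = -3, so
  g(x) = -3*x^2 + 24*x/5 + 2.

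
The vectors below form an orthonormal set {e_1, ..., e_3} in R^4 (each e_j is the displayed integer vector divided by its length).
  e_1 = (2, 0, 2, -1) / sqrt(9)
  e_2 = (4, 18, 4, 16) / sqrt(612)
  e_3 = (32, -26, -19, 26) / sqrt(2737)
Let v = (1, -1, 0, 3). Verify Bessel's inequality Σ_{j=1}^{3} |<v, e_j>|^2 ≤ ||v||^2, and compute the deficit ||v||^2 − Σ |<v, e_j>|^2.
Σ |<v, e_j>|^2 = 1410/161; ||v||^2 = 11; deficit = 361/161

Write each e_j = u_j / sqrt(<u_j, u_j>) where u_j is the displayed integer vector. Then <v, e_j> = <v, u_j> / sqrt(<u_j, u_j>), so |<v, e_j>|^2 = <v, u_j>^2 / <u_j, u_j>.
Coefficients: <v, e_1> = -1/sqrt(9), <v, e_2> = 34/sqrt(612), <v, e_3> = 136/sqrt(2737).
Square and sum: Σ |<v, e_j>|^2 = 1410/161.
Compute ||v||^2 = v·v = 11.
Deficit = 11 − 1410/161 = 361/161 ≥ 0, confirming Bessel's inequality. (The deficit equals ||v − Σ <v,e_j> e_j||^2, the squared distance from v to span{e_j}.)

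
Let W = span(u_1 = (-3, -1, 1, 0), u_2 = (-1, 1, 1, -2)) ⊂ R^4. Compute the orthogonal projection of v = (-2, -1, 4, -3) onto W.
proj_W(v) = (-55/17, 11/17, 33/17, -44/17)

Set up U = [u_1 | ... | u_2] ∈ R^(4×2). The projector onto W = col(U) is P = U (U^T U)^(-1) U^T.
Compute U^T U =
  [11, 3]
  [3, 7],
and U^T v = (11, 11).
Solve U^T U · c = U^T v for the coefficients: c = (11/17, 22/17). The projection is proj_W(v) = U c.
Check: (v - proj_W(v)) · u_1 = 0  (should be 0).
Check: (v - proj_W(v)) · u_2 = 0  (should be 0).
Result: proj_W(v) = (-55/17, 11/17, 33/17, -44/17).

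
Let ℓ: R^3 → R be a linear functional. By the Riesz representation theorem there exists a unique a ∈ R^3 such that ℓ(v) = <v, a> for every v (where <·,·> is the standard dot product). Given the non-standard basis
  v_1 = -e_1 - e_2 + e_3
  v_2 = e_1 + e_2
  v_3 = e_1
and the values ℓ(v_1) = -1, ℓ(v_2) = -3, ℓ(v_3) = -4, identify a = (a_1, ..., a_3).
a = (-4, 1, -4)

Write a = (a_1, ..., a_3) in the standard basis. For each basis vector v_i, ℓ(v_i) = <v_i, a> is a linear equation in the a_j's. Collect the n equations into a matrix system V a = ℓ, where row i of V is v_i (expressed in the standard basis). Since V is invertible (lower-triangular with 1s on the diagonal, up to permutation), solve by back-substitution:
  V =
[[-1, -1, 1],
 [1, 1, 0],
 [1, 0, 0]]
  V a = (-1, -3, -4)
Solving gives a = (-4, 1, -4).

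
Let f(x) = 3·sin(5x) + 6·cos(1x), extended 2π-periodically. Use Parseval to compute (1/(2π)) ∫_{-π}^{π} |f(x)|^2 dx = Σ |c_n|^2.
Σ |c_n|^2 = 45/2

Expand |f|^2 and use orthogonality of {sin(nx), cos(mx)} on [-π, π]:
  ∫_{-π}^{π} sin(nx)^2 dx = π, ∫ cos(mx)^2 dx = π, and cross terms integrate to 0.
So ∫_{-π}^{π} f(x)^2 dx = 3^2 · π + 6^2 · π = (9 + 36)π.
Divide by 2π: (9 + 36)/2 = 45/2.
By Parseval, this equals Σ |c_n|^2.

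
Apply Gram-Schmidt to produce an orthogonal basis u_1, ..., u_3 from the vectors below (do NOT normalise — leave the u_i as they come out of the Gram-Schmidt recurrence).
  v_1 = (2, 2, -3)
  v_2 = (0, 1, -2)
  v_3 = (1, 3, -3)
Orthogonal basis:
  u_1 = (2, 2, -3)
  u_2 = (-16/17, 1/17, -10/17)
  u_3 = (-5/21, 20/21, 10/21)

Apply the Gram-Schmidt recurrence
  u_1 = v_1
  u_i = v_i − Σ_{j<i} ((v_i · u_j) / (u_j · u_j)) · u_j.

Step by step this gives:
  u_1 = (2, 2, -3)
  u_2 = (-16/17, 1/17, -10/17)
  u_3 = (-5/21, 20/21, 10/21)

Orthogonality check:
  u_2 · u_1 = 0 (should be 0)
  u_3 · u_1 = 0 (should be 0)
  u_3 · u_2 = 0 (should be 0)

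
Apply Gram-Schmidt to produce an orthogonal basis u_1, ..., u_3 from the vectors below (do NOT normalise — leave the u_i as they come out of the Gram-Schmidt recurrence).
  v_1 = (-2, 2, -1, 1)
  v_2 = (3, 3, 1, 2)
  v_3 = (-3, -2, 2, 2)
Orthogonal basis:
  u_1 = (-2, 2, -1, 1)
  u_2 = (16/5, 14/5, 11/10, 19/10)
  u_3 = (-301/229, -292/229, 605/229, 587/229)

Apply the Gram-Schmidt recurrence
  u_1 = v_1
  u_i = v_i − Σ_{j<i} ((v_i · u_j) / (u_j · u_j)) · u_j.

Step by step this gives:
  u_1 = (-2, 2, -1, 1)
  u_2 = (16/5, 14/5, 11/10, 19/10)
  u_3 = (-301/229, -292/229, 605/229, 587/229)

Orthogonality check:
  u_2 · u_1 = 0 (should be 0)
  u_3 · u_1 = 0 (should be 0)
  u_3 · u_2 = 0 (should be 0)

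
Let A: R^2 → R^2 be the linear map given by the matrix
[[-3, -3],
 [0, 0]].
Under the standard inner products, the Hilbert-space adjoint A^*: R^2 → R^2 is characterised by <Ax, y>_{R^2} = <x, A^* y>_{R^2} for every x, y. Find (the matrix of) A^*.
A^* = A^T =
[[-3, 0],
 [-3, 0]]

For real matrices with standard dot products, the defining identity <Ax, y> = <x, A^* y> gives (Ax)^T y = x^T (A^*) y, i.e. x^T A^T y = x^T (A^*) y. Since this holds for all x, y, we must have A^* = A^T. Therefore
A^* =
[[-3, 0],
 [-3, 0]].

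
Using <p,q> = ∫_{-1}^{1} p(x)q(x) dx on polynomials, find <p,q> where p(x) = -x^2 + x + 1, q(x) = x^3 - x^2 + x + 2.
<p,q> = 52/15

Expand the product: p(x)·q(x) = -x^5 + 2*x^4 - x^3 - 2*x^2 + 3*x + 2.
∫_{-1}^{1} of each monomial x^k gives [2/(k+1) if k even, 0 if k odd]. Integrating term-by-term (or equivalently evaluating the antiderivative F(x) = -x^6/6 + 2*x^5/5 - x^4/4 - 2*x^3/3 + 3*x^2/2 + 2*x at the endpoints):
  F(1) − F(−1) = 169/60 − (-13/20) = 52/15.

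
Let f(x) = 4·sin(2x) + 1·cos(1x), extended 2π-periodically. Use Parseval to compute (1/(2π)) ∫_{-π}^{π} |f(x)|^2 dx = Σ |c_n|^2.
Σ |c_n|^2 = 17/2

Expand |f|^2 and use orthogonality of {sin(nx), cos(mx)} on [-π, π]:
  ∫_{-π}^{π} sin(nx)^2 dx = π, ∫ cos(mx)^2 dx = π, and cross terms integrate to 0.
So ∫_{-π}^{π} f(x)^2 dx = 4^2 · π + 1^2 · π = (16 + 1)π.
Divide by 2π: (16 + 1)/2 = 17/2.
By Parseval, this equals Σ |c_n|^2.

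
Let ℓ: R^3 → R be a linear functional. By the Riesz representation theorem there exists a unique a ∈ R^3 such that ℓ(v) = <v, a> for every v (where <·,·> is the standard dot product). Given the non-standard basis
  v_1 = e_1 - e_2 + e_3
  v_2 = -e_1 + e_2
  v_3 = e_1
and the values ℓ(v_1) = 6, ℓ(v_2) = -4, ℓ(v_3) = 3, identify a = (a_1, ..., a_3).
a = (3, -1, 2)

Write a = (a_1, ..., a_3) in the standard basis. For each basis vector v_i, ℓ(v_i) = <v_i, a> is a linear equation in the a_j's. Collect the n equations into a matrix system V a = ℓ, where row i of V is v_i (expressed in the standard basis). Since V is invertible (lower-triangular with 1s on the diagonal, up to permutation), solve by back-substitution:
  V =
[[1, -1, 1],
 [-1, 1, 0],
 [1, 0, 0]]
  V a = (6, -4, 3)
Solving gives a = (3, -1, 2).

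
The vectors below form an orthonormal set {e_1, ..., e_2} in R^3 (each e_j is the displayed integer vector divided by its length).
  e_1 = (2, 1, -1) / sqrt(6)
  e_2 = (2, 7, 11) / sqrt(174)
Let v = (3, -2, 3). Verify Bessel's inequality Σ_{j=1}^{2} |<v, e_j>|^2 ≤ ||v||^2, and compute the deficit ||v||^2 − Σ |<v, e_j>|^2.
Σ |<v, e_j>|^2 = 109/29; ||v||^2 = 22; deficit = 529/29

Write each e_j = u_j / sqrt(<u_j, u_j>) where u_j is the displayed integer vector. Then <v, e_j> = <v, u_j> / sqrt(<u_j, u_j>), so |<v, e_j>|^2 = <v, u_j>^2 / <u_j, u_j>.
Coefficients: <v, e_1> = 1/sqrt(6), <v, e_2> = 25/sqrt(174).
Square and sum: Σ |<v, e_j>|^2 = 109/29.
Compute ||v||^2 = v·v = 22.
Deficit = 22 − 109/29 = 529/29 ≥ 0, confirming Bessel's inequality. (The deficit equals ||v − Σ <v,e_j> e_j||^2, the squared distance from v to span{e_j}.)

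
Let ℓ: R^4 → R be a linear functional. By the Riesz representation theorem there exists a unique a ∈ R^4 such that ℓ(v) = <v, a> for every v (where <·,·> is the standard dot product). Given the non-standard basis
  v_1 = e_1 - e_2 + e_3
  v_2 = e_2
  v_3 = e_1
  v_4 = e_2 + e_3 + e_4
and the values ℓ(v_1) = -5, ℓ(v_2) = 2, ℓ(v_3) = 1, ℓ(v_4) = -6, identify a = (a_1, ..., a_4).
a = (1, 2, -4, -4)

Write a = (a_1, ..., a_4) in the standard basis. For each basis vector v_i, ℓ(v_i) = <v_i, a> is a linear equation in the a_j's. Collect the n equations into a matrix system V a = ℓ, where row i of V is v_i (expressed in the standard basis). Since V is invertible (lower-triangular with 1s on the diagonal, up to permutation), solve by back-substitution:
  V =
[[1, -1, 1, 0],
 [0, 1, 0, 0],
 [1, 0, 0, 0],
 [0, 1, 1, 1]]
  V a = (-5, 2, 1, -6)
Solving gives a = (1, 2, -4, -4).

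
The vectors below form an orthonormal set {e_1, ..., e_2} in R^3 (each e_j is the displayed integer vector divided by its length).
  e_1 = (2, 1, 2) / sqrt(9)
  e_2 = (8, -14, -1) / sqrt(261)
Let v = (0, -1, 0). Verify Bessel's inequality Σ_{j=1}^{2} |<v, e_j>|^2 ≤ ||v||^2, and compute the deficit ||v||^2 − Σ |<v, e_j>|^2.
Σ |<v, e_j>|^2 = 25/29; ||v||^2 = 1; deficit = 4/29

Write each e_j = u_j / sqrt(<u_j, u_j>) where u_j is the displayed integer vector. Then <v, e_j> = <v, u_j> / sqrt(<u_j, u_j>), so |<v, e_j>|^2 = <v, u_j>^2 / <u_j, u_j>.
Coefficients: <v, e_1> = -1/sqrt(9), <v, e_2> = 14/sqrt(261).
Square and sum: Σ |<v, e_j>|^2 = 25/29.
Compute ||v||^2 = v·v = 1.
Deficit = 1 − 25/29 = 4/29 ≥ 0, confirming Bessel's inequality. (The deficit equals ||v − Σ <v,e_j> e_j||^2, the squared distance from v to span{e_j}.)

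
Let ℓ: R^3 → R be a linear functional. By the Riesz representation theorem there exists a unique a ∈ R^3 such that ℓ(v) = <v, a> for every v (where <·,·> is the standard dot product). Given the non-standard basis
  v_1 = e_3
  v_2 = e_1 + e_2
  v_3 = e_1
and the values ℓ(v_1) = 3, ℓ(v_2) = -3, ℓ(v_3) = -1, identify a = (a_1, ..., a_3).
a = (-1, -2, 3)

Write a = (a_1, ..., a_3) in the standard basis. For each basis vector v_i, ℓ(v_i) = <v_i, a> is a linear equation in the a_j's. Collect the n equations into a matrix system V a = ℓ, where row i of V is v_i (expressed in the standard basis). Since V is invertible (lower-triangular with 1s on the diagonal, up to permutation), solve by back-substitution:
  V =
[[0, 0, 1],
 [1, 1, 0],
 [1, 0, 0]]
  V a = (3, -3, -1)
Solving gives a = (-1, -2, 3).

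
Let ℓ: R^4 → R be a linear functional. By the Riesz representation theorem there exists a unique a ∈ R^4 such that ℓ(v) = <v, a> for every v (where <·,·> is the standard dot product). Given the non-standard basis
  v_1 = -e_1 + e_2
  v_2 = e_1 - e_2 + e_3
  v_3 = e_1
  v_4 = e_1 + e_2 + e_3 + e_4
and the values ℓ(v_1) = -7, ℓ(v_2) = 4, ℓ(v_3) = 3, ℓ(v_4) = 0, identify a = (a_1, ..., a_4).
a = (3, -4, -3, 4)

Write a = (a_1, ..., a_4) in the standard basis. For each basis vector v_i, ℓ(v_i) = <v_i, a> is a linear equation in the a_j's. Collect the n equations into a matrix system V a = ℓ, where row i of V is v_i (expressed in the standard basis). Since V is invertible (lower-triangular with 1s on the diagonal, up to permutation), solve by back-substitution:
  V =
[[-1, 1, 0, 0],
 [1, -1, 1, 0],
 [1, 0, 0, 0],
 [1, 1, 1, 1]]
  V a = (-7, 4, 3, 0)
Solving gives a = (3, -4, -3, 4).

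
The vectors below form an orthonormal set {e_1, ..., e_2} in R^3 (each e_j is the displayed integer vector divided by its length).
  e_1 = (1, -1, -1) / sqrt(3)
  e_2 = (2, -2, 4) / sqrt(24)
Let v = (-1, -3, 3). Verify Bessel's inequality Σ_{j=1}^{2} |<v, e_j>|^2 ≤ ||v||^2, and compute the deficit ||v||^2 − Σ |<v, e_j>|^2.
Σ |<v, e_j>|^2 = 11; ||v||^2 = 19; deficit = 8

Write each e_j = u_j / sqrt(<u_j, u_j>) where u_j is the displayed integer vector. Then <v, e_j> = <v, u_j> / sqrt(<u_j, u_j>), so |<v, e_j>|^2 = <v, u_j>^2 / <u_j, u_j>.
Coefficients: <v, e_1> = -1/sqrt(3), <v, e_2> = 16/sqrt(24).
Square and sum: Σ |<v, e_j>|^2 = 11.
Compute ||v||^2 = v·v = 19.
Deficit = 19 − 11 = 8 ≥ 0, confirming Bessel's inequality. (The deficit equals ||v − Σ <v,e_j> e_j||^2, the squared distance from v to span{e_j}.)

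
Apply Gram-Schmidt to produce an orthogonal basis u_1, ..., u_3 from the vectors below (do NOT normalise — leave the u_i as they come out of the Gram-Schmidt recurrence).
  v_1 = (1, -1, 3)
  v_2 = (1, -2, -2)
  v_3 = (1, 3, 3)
Orthogonal basis:
  u_1 = (1, -1, 3)
  u_2 = (14/11, -25/11, -13/11)
  u_3 = (16/9, 10/9, -2/9)

Apply the Gram-Schmidt recurrence
  u_1 = v_1
  u_i = v_i − Σ_{j<i} ((v_i · u_j) / (u_j · u_j)) · u_j.

Step by step this gives:
  u_1 = (1, -1, 3)
  u_2 = (14/11, -25/11, -13/11)
  u_3 = (16/9, 10/9, -2/9)

Orthogonality check:
  u_2 · u_1 = 0 (should be 0)
  u_3 · u_1 = 0 (should be 0)
  u_3 · u_2 = 0 (should be 0)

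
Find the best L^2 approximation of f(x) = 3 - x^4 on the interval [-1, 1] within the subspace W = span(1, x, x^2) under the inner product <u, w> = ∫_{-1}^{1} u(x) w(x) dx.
g(x) = 108/35 - 6*x^2/7

The best approximation g ∈ W is the orthogonal projection of f onto W. Writing g = a_0 + a_1 x + a_2 x^2, the coefficients solve the normal equations G · a = b where
  G_{ij} = <φ_i, φ_j> and b_i = <f, φ_i>, with φ_0 = 1, φ_1 = x, φ_2 = x^2.
G =
  [2, 0, 2/3]
  [0, 2/3, 0]
  [2/3, 0, 2/5],
b = (28/5, 0, 12/7).
Solving gives a_0 = 108/35, a_1 = 0, a_2 = -6/7, so
  g(x) = 108/35 - 6*x^2/7.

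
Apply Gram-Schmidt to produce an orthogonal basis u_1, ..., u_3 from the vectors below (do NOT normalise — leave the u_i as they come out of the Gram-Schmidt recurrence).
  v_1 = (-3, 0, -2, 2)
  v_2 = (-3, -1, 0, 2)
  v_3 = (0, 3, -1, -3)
Orthogonal basis:
  u_1 = (-3, 0, -2, 2)
  u_2 = (-12/17, -1, 26/17, 8/17)
  u_3 = (-40/23, 106/69, 53/69, -127/69)

Apply the Gram-Schmidt recurrence
  u_1 = v_1
  u_i = v_i − Σ_{j<i} ((v_i · u_j) / (u_j · u_j)) · u_j.

Step by step this gives:
  u_1 = (-3, 0, -2, 2)
  u_2 = (-12/17, -1, 26/17, 8/17)
  u_3 = (-40/23, 106/69, 53/69, -127/69)

Orthogonality check:
  u_2 · u_1 = 0 (should be 0)
  u_3 · u_1 = 0 (should be 0)
  u_3 · u_2 = 0 (should be 0)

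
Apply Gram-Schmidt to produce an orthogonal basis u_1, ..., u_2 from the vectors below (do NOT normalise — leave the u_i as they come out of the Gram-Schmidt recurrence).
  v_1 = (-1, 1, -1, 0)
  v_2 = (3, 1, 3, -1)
Orthogonal basis:
  u_1 = (-1, 1, -1, 0)
  u_2 = (4/3, 8/3, 4/3, -1)

Apply the Gram-Schmidt recurrence
  u_1 = v_1
  u_i = v_i − Σ_{j<i} ((v_i · u_j) / (u_j · u_j)) · u_j.

Step by step this gives:
  u_1 = (-1, 1, -1, 0)
  u_2 = (4/3, 8/3, 4/3, -1)

Orthogonality check:
  u_2 · u_1 = 0 (should be 0)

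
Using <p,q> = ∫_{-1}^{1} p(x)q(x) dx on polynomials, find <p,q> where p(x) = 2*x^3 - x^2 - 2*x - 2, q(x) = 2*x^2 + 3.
<p,q> = -262/15

Expand the product: p(x)·q(x) = 4*x^5 - 2*x^4 + 2*x^3 - 7*x^2 - 6*x - 6.
∫_{-1}^{1} of each monomial x^k gives [2/(k+1) if k even, 0 if k odd]. Integrating term-by-term (or equivalently evaluating the antiderivative F(x) = 2*x^6/3 - 2*x^5/5 + x^4/2 - 7*x^3/3 - 3*x^2 - 6*x at the endpoints):
  F(1) − F(−1) = -317/30 − (69/10) = -262/15.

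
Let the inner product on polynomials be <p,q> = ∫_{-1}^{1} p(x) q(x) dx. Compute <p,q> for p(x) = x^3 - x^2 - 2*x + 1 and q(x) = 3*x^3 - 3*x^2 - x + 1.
<p,q> = -8/105

Expand the product: p(x)·q(x) = 3*x^6 - 6*x^5 - 4*x^4 + 11*x^3 - 2*x^2 - 3*x + 1.
∫_{-1}^{1} of each monomial x^k gives [2/(k+1) if k even, 0 if k odd]. Integrating term-by-term (or equivalently evaluating the antiderivative F(x) = 3*x^7/7 - x^6 - 4*x^5/5 + 11*x^4/4 - 2*x^3/3 - 3*x^2/2 + x at the endpoints):
  F(1) − F(−1) = 89/420 − (121/420) = -8/105.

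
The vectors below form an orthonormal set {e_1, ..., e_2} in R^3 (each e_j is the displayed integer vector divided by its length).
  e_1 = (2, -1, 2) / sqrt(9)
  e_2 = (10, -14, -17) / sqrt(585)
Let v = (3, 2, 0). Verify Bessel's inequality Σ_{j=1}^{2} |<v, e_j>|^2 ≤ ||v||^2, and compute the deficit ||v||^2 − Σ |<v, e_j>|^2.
Σ |<v, e_j>|^2 = 116/65; ||v||^2 = 13; deficit = 729/65

Write each e_j = u_j / sqrt(<u_j, u_j>) where u_j is the displayed integer vector. Then <v, e_j> = <v, u_j> / sqrt(<u_j, u_j>), so |<v, e_j>|^2 = <v, u_j>^2 / <u_j, u_j>.
Coefficients: <v, e_1> = 4/sqrt(9), <v, e_2> = 2/sqrt(585).
Square and sum: Σ |<v, e_j>|^2 = 116/65.
Compute ||v||^2 = v·v = 13.
Deficit = 13 − 116/65 = 729/65 ≥ 0, confirming Bessel's inequality. (The deficit equals ||v − Σ <v,e_j> e_j||^2, the squared distance from v to span{e_j}.)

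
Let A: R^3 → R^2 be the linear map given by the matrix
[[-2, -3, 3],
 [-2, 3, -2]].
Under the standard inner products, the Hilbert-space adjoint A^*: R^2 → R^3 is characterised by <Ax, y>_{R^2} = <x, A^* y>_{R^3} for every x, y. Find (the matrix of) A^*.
A^* = A^T =
[[-2, -2],
 [-3, 3],
 [3, -2]]

For real matrices with standard dot products, the defining identity <Ax, y> = <x, A^* y> gives (Ax)^T y = x^T (A^*) y, i.e. x^T A^T y = x^T (A^*) y. Since this holds for all x, y, we must have A^* = A^T. Therefore
A^* =
[[-2, -2],
 [-3, 3],
 [3, -2]].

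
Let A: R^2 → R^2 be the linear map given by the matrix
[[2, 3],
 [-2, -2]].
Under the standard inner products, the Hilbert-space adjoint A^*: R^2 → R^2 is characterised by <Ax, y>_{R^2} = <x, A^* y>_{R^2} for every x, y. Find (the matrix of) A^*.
A^* = A^T =
[[2, -2],
 [3, -2]]

For real matrices with standard dot products, the defining identity <Ax, y> = <x, A^* y> gives (Ax)^T y = x^T (A^*) y, i.e. x^T A^T y = x^T (A^*) y. Since this holds for all x, y, we must have A^* = A^T. Therefore
A^* =
[[2, -2],
 [3, -2]].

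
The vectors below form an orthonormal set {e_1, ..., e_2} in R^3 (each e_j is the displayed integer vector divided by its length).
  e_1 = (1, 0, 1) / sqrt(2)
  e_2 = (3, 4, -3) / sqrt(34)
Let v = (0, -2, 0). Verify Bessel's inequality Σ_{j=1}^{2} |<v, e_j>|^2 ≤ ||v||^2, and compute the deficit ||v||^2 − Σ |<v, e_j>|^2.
Σ |<v, e_j>|^2 = 32/17; ||v||^2 = 4; deficit = 36/17

Write each e_j = u_j / sqrt(<u_j, u_j>) where u_j is the displayed integer vector. Then <v, e_j> = <v, u_j> / sqrt(<u_j, u_j>), so |<v, e_j>|^2 = <v, u_j>^2 / <u_j, u_j>.
Coefficients: <v, e_1> = 0/sqrt(2), <v, e_2> = -8/sqrt(34).
Square and sum: Σ |<v, e_j>|^2 = 32/17.
Compute ||v||^2 = v·v = 4.
Deficit = 4 − 32/17 = 36/17 ≥ 0, confirming Bessel's inequality. (The deficit equals ||v − Σ <v,e_j> e_j||^2, the squared distance from v to span{e_j}.)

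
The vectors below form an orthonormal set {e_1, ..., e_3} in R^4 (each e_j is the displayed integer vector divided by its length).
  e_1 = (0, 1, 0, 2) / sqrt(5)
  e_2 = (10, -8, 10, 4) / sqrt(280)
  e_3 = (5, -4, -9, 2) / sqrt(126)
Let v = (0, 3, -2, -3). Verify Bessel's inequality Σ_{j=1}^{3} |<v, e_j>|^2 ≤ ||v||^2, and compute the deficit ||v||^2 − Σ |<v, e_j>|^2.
Σ |<v, e_j>|^2 = 13; ||v||^2 = 22; deficit = 9

Write each e_j = u_j / sqrt(<u_j, u_j>) where u_j is the displayed integer vector. Then <v, e_j> = <v, u_j> / sqrt(<u_j, u_j>), so |<v, e_j>|^2 = <v, u_j>^2 / <u_j, u_j>.
Coefficients: <v, e_1> = -3/sqrt(5), <v, e_2> = -56/sqrt(280), <v, e_3> = 0/sqrt(126).
Square and sum: Σ |<v, e_j>|^2 = 13.
Compute ||v||^2 = v·v = 22.
Deficit = 22 − 13 = 9 ≥ 0, confirming Bessel's inequality. (The deficit equals ||v − Σ <v,e_j> e_j||^2, the squared distance from v to span{e_j}.)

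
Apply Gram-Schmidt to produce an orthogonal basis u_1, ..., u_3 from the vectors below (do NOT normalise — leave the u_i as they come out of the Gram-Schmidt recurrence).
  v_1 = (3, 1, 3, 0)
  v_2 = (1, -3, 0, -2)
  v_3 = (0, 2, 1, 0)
Orthogonal basis:
  u_1 = (3, 1, 3, 0)
  u_2 = (1, -3, 0, -2)
  u_3 = (-48/133, 60/133, 4/19, -6/7)

Apply the Gram-Schmidt recurrence
  u_1 = v_1
  u_i = v_i − Σ_{j<i} ((v_i · u_j) / (u_j · u_j)) · u_j.

Step by step this gives:
  u_1 = (3, 1, 3, 0)
  u_2 = (1, -3, 0, -2)
  u_3 = (-48/133, 60/133, 4/19, -6/7)

Orthogonality check:
  u_2 · u_1 = 0 (should be 0)
  u_3 · u_1 = 0 (should be 0)
  u_3 · u_2 = 0 (should be 0)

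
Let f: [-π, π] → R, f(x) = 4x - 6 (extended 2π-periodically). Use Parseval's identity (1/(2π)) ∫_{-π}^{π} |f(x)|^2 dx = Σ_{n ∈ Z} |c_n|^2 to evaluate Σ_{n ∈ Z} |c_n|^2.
Σ |c_n|^2 = 16π^2/3 + 36

Expand and integrate term by term over [-π, π]:
  ∫ (4x)^2 dx = 16·(2π^3/3); ∫ 2·4·(-6)·x dx = 0 (odd integrand); ∫ (-6)^2 dx = 36·2π.
So (1/(2π)) ∫_{-π}^{π} (4x - 6)^2 dx = 16π^2/3 + 36 = 16π^2/3 + 36.
Parseval ⇒ Σ |c_n|^2 = 16π^2/3 + 36.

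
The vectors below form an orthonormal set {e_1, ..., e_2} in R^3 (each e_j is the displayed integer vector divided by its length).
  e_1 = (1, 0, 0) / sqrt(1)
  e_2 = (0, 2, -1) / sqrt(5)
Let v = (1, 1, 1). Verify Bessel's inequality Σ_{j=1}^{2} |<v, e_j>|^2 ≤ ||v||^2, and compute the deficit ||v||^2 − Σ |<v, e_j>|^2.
Σ |<v, e_j>|^2 = 6/5; ||v||^2 = 3; deficit = 9/5

Write each e_j = u_j / sqrt(<u_j, u_j>) where u_j is the displayed integer vector. Then <v, e_j> = <v, u_j> / sqrt(<u_j, u_j>), so |<v, e_j>|^2 = <v, u_j>^2 / <u_j, u_j>.
Coefficients: <v, e_1> = 1/sqrt(1), <v, e_2> = 1/sqrt(5).
Square and sum: Σ |<v, e_j>|^2 = 6/5.
Compute ||v||^2 = v·v = 3.
Deficit = 3 − 6/5 = 9/5 ≥ 0, confirming Bessel's inequality. (The deficit equals ||v − Σ <v,e_j> e_j||^2, the squared distance from v to span{e_j}.)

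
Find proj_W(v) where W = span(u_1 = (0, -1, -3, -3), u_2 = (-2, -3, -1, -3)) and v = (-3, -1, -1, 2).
proj_W(v) = (-1, -1, 1, 0)

Set up U = [u_1 | ... | u_2] ∈ R^(4×2). The projector onto W = col(U) is P = U (U^T U)^(-1) U^T.
Compute U^T U =
  [19, 15]
  [15, 23],
and U^T v = (-2, 4).
Solve U^T U · c = U^T v for the coefficients: c = (-1/2, 1/2). The projection is proj_W(v) = U c.
Check: (v - proj_W(v)) · u_1 = 0  (should be 0).
Check: (v - proj_W(v)) · u_2 = 0  (should be 0).
Result: proj_W(v) = (-1, -1, 1, 0).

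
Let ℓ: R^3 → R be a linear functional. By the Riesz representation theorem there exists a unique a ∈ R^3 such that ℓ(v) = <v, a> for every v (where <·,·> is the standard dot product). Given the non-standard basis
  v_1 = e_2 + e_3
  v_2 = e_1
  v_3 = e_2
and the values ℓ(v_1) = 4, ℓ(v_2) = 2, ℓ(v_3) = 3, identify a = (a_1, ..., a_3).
a = (2, 3, 1)

Write a = (a_1, ..., a_3) in the standard basis. For each basis vector v_i, ℓ(v_i) = <v_i, a> is a linear equation in the a_j's. Collect the n equations into a matrix system V a = ℓ, where row i of V is v_i (expressed in the standard basis). Since V is invertible (lower-triangular with 1s on the diagonal, up to permutation), solve by back-substitution:
  V =
[[0, 1, 1],
 [1, 0, 0],
 [0, 1, 0]]
  V a = (4, 2, 3)
Solving gives a = (2, 3, 1).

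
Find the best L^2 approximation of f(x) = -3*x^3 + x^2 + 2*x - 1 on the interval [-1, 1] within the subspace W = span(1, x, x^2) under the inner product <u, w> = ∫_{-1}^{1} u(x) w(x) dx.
g(x) = x^2 + x/5 - 1

The best approximation g ∈ W is the orthogonal projection of f onto W. Writing g = a_0 + a_1 x + a_2 x^2, the coefficients solve the normal equations G · a = b where
  G_{ij} = <φ_i, φ_j> and b_i = <f, φ_i>, with φ_0 = 1, φ_1 = x, φ_2 = x^2.
G =
  [2, 0, 2/3]
  [0, 2/3, 0]
  [2/3, 0, 2/5],
b = (-4/3, 2/15, -4/15).
Solving gives a_0 = -1, a_1 = 1/5, a_2 = 1, so
  g(x) = x^2 + x/5 - 1.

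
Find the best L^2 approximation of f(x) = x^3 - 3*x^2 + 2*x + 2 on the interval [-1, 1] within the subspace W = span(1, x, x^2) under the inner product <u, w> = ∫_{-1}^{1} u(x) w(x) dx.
g(x) = -3*x^2 + 13*x/5 + 2

The best approximation g ∈ W is the orthogonal projection of f onto W. Writing g = a_0 + a_1 x + a_2 x^2, the coefficients solve the normal equations G · a = b where
  G_{ij} = <φ_i, φ_j> and b_i = <f, φ_i>, with φ_0 = 1, φ_1 = x, φ_2 = x^2.
G =
  [2, 0, 2/3]
  [0, 2/3, 0]
  [2/3, 0, 2/5],
b = (2, 26/15, 2/15).
Solving gives a_0 = 2, a_1 = 13/5, a_2 = -3, so
  g(x) = -3*x^2 + 13*x/5 + 2.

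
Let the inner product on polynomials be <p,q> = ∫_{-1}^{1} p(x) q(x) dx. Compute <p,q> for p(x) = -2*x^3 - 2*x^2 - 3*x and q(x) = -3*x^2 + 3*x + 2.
<p,q> = -26/3

Expand the product: p(x)·q(x) = 6*x^5 - x^3 - 13*x^2 - 6*x.
∫_{-1}^{1} of each monomial x^k gives [2/(k+1) if k even, 0 if k odd]. Integrating term-by-term (or equivalently evaluating the antiderivative F(x) = x^6 - x^4/4 - 13*x^3/3 - 3*x^2 at the endpoints):
  F(1) − F(−1) = -79/12 − (25/12) = -26/3.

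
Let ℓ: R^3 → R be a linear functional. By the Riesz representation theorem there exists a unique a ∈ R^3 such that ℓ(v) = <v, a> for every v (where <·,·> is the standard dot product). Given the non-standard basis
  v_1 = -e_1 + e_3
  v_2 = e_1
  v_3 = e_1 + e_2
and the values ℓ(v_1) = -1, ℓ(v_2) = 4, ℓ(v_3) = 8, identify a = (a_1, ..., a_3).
a = (4, 4, 3)

Write a = (a_1, ..., a_3) in the standard basis. For each basis vector v_i, ℓ(v_i) = <v_i, a> is a linear equation in the a_j's. Collect the n equations into a matrix system V a = ℓ, where row i of V is v_i (expressed in the standard basis). Since V is invertible (lower-triangular with 1s on the diagonal, up to permutation), solve by back-substitution:
  V =
[[-1, 0, 1],
 [1, 0, 0],
 [1, 1, 0]]
  V a = (-1, 4, 8)
Solving gives a = (4, 4, 3).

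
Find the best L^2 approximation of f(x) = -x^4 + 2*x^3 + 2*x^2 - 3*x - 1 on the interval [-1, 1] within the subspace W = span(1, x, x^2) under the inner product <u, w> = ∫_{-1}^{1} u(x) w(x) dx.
g(x) = 8*x^2/7 - 9*x/5 - 32/35

The best approximation g ∈ W is the orthogonal projection of f onto W. Writing g = a_0 + a_1 x + a_2 x^2, the coefficients solve the normal equations G · a = b where
  G_{ij} = <φ_i, φ_j> and b_i = <f, φ_i>, with φ_0 = 1, φ_1 = x, φ_2 = x^2.
G =
  [2, 0, 2/3]
  [0, 2/3, 0]
  [2/3, 0, 2/5],
b = (-16/15, -6/5, -16/105).
Solving gives a_0 = -32/35, a_1 = -9/5, a_2 = 8/7, so
  g(x) = 8*x^2/7 - 9*x/5 - 32/35.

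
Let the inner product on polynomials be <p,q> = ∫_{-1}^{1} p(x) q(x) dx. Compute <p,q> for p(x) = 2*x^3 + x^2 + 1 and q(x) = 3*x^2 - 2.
<p,q> = -32/15

Expand the product: p(x)·q(x) = 6*x^5 + 3*x^4 - 4*x^3 + x^2 - 2.
∫_{-1}^{1} of each monomial x^k gives [2/(k+1) if k even, 0 if k odd]. Integrating term-by-term (or equivalently evaluating the antiderivative F(x) = x^6 + 3*x^5/5 - x^4 + x^3/3 - 2*x at the endpoints):
  F(1) − F(−1) = -16/15 − (16/15) = -32/15.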